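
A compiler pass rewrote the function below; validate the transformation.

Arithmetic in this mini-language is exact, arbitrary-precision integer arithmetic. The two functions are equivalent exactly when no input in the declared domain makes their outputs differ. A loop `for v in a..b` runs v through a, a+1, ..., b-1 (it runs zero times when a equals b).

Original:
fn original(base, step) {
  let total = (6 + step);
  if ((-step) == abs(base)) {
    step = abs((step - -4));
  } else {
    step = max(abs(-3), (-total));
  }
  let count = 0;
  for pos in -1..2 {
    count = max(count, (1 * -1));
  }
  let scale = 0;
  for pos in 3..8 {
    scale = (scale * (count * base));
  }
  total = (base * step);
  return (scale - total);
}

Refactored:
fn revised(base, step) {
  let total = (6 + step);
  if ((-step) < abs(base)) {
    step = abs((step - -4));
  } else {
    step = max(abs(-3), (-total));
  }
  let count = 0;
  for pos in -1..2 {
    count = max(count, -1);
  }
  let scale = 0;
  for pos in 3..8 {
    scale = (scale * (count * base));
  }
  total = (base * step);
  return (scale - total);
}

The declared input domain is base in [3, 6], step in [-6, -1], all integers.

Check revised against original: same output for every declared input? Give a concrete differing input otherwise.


Try base=3, step=-3.
original: total=3, then ((-step) == abs(base)) is true, then step=1, then count=0, then (pos=-1), then count=0, then (pos=0), then count=0, then (pos=1), then count=0, then scale=0, then (pos=3), then scale=0, then (pos=4), then scale=0, then (pos=5), then scale=0, then (pos=6), then scale=0, then (pos=7), then scale=0, then total=3, then returns -3
revised: total=3, then ((-step) < abs(base)) is false, then step=3, then count=0, then (pos=-1), then count=0, then (pos=0), then count=0, then (pos=1), then count=0, then scale=0, then (pos=3), then scale=0, then (pos=4), then scale=0, then (pos=5), then scale=0, then (pos=6), then scale=0, then (pos=7), then scale=0, then total=9, then returns -9
-3 against -9: the behavior changed.
verdict: not equivalent; witness: base=3, step=-3


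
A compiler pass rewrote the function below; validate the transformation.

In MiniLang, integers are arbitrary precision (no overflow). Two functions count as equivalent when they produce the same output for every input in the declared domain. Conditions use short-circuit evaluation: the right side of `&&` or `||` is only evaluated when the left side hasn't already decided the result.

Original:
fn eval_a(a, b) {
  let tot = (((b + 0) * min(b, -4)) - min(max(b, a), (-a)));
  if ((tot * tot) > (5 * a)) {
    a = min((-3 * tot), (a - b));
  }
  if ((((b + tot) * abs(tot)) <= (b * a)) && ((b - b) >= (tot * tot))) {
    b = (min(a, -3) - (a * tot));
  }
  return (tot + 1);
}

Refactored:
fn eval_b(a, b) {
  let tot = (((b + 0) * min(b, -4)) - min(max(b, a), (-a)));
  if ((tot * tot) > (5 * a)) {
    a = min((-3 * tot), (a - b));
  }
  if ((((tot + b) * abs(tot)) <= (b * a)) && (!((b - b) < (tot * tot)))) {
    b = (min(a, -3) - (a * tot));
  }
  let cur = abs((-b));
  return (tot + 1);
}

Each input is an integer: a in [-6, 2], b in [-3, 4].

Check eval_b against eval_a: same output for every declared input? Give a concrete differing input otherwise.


Equivalent — the differences include boolean connective usage differs; statement counts differ; comparison usage differs; min/max/abs usage differs; local variable names differ, yet no declared input distinguishes the two.
One worked example (a=-4, b=1) — eval_a: tot becomes -5; next ((tot * tot) > (5 * a)) evaluates to true; next a becomes -5; next ((((b + tot) * abs(tot)) <= (b * a)) && ((b - b) >= (tot * tot))) evaluates to false; next final value -4; eval_b: tot becomes -5; next ((tot * tot) > (5 * a)) evaluates to true; next a becomes -5; next ((((tot + b) * abs(tot)) <= (b * a)) && (!((b - b) < (tot * tot)))) evaluates to false; next cur becomes 1; next final value -4; agreement on -4.
Sweeping the whole domain (72 inputs) finds no disagreement.
verdict: equivalent


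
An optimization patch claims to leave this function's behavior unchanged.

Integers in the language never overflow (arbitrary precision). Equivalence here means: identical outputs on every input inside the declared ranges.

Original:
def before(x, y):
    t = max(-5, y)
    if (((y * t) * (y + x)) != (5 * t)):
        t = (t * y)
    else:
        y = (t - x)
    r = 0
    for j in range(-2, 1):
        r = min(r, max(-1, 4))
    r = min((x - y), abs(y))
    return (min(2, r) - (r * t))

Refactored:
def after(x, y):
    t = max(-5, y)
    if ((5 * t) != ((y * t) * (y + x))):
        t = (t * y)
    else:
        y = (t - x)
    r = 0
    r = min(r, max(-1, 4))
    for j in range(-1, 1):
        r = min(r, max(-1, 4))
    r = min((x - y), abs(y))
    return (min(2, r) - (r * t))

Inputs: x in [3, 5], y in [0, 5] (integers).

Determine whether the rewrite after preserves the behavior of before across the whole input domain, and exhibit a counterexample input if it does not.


Side by side, the visible changes include: constant usage differs, and min/max/abs usage differs, and loop structure differs, and statement counts differ.
As a probe, take x=3, y=2: before runs t=2, then (((y * t) * (y + x)) != (5 * t)) is true, then t=4, then r=0, then (j=-2), then r=0, then (j=-1), then r=0, then (j=0), then r=0, then r=1, then returns -3; after runs t=2, then ((5 * t) != ((y * t) * (y + x))) is true, then t=4, then r=0, then r=0, then (j=-1), then r=0, then (j=0), then r=0, then r=1, then returns -3; both end at -3.
Checked all 18 inputs in the declared domain: the outputs agree on every one.
verdict: equivalent


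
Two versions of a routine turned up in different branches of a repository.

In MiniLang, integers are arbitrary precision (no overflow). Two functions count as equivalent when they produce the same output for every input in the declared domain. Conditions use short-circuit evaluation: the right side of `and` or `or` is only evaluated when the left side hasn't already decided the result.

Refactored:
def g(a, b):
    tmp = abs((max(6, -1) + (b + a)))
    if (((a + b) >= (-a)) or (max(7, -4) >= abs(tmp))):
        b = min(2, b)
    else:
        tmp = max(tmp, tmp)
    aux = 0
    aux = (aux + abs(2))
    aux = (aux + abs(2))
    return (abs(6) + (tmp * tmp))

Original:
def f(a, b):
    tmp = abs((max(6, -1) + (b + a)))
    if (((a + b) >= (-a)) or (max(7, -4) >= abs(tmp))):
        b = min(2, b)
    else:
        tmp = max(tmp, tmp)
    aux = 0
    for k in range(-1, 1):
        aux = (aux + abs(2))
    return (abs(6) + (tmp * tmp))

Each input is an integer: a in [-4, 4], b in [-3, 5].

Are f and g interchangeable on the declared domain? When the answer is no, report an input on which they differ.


This is a faithful refactor — min/max/abs usage differs, plus arithmetic usage differs, plus constant usage differs, plus loop structure differs, plus local variable names differ, but the computed results match everywhere.
One worked example (a=3, b=4) — f: tmp=13, then (((a + b) >= (-a)) or (max(7, -4) >= abs(tmp))) is true, then b=2, then aux=0, then (k=-1), then aux=2, then (k=0), then aux=4, then returns 175; g: tmp=13, then (((a + b) >= (-a)) or (max(7, -4) >= abs(tmp))) is true, then b=2, then aux=0, then aux=2, then aux=4, then returns 175; agreement on 175.
An exhaustive pass over the 81 declared inputs shows identical outputs.
verdict: equivalent


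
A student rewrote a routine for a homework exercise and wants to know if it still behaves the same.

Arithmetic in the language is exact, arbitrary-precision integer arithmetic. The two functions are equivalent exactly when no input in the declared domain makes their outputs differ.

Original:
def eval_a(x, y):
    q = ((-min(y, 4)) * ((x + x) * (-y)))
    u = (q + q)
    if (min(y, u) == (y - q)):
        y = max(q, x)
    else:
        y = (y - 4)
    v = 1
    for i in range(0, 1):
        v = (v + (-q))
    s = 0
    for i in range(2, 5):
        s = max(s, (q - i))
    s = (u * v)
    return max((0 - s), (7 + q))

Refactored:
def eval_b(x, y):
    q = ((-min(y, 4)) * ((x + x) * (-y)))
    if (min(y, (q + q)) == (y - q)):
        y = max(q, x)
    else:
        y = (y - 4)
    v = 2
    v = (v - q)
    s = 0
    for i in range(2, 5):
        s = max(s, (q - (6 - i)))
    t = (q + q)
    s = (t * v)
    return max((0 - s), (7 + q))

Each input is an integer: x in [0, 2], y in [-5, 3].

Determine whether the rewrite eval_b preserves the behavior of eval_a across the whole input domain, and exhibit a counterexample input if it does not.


There is a counterexample at x=1, y=-5: 4900 on one side, 4800 on the other.
eval_a: q := 50 | u := 100 | (min(y, u) == (y - q)): false | y := -9 | v := 1 | iter i=0: | v := -49 | s := 0 | iter i=2: | s := 48 | iter i=3: | s := 48 | iter i=4: | s := 48 | s := -4900 | result 4900
eval_b: q := 50 | (min(y, (q + q)) == (y - q)): false | y := -9 | v := 2 | v := -48 | s := 0 | iter i=2: | s := 46 | iter i=3: | s := 47 | iter i=4: | s := 48 | t := 100 | s := -4800 | result 4800
verdict: not equivalent; witness: x=1, y=-5


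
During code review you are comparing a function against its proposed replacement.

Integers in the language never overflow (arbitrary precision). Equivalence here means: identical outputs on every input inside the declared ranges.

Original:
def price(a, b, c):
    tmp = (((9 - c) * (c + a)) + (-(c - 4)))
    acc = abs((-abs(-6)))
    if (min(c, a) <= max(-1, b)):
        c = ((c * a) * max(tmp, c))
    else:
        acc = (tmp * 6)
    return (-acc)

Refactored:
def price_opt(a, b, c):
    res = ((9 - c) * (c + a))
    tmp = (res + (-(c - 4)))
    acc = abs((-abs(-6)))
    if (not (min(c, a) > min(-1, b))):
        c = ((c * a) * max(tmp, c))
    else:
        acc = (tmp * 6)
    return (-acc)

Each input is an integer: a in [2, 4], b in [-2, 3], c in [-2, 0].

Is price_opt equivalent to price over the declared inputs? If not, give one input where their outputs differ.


The rewrite breaks on a=2, b=-2, c=-1, where the results are -6 and -90.
price: tmp becomes 15; next acc becomes 6; next (min(c, a) <= max(-1, b)) evaluates to true; next c becomes -30; next final value -6
price_opt: res becomes 10; next tmp becomes 15; next acc becomes 6; next (not (min(c, a) > min(-1, b))) evaluates to false; next acc becomes 90; next final value -90
verdict: not equivalent; witness: a=2, b=-2, c=-1


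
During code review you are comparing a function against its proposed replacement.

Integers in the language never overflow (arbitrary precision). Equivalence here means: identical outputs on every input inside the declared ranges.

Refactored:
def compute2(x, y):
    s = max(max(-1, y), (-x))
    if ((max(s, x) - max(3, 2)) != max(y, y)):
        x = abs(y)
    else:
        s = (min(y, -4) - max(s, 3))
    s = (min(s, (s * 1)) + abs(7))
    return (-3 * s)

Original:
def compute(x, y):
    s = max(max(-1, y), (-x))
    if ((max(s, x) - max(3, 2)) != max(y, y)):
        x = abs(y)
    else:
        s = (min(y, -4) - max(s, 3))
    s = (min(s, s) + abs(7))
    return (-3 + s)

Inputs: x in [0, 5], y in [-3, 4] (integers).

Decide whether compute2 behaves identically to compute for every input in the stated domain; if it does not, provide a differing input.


Evaluate both at x=0, y=-3.
compute: s becomes 0; next ((max(s, x) - max(3, 2)) != max(y, y)) evaluates to false; next s becomes -7; next s becomes 0; next final value -3
compute2: s becomes 0; next ((max(s, x) - max(3, 2)) != max(y, y)) evaluates to false; next s becomes -7; next s becomes 0; next final value 0
-3 != 0, so the rewrite changes behavior.
verdict: not equivalent; witness: x=0, y=-3


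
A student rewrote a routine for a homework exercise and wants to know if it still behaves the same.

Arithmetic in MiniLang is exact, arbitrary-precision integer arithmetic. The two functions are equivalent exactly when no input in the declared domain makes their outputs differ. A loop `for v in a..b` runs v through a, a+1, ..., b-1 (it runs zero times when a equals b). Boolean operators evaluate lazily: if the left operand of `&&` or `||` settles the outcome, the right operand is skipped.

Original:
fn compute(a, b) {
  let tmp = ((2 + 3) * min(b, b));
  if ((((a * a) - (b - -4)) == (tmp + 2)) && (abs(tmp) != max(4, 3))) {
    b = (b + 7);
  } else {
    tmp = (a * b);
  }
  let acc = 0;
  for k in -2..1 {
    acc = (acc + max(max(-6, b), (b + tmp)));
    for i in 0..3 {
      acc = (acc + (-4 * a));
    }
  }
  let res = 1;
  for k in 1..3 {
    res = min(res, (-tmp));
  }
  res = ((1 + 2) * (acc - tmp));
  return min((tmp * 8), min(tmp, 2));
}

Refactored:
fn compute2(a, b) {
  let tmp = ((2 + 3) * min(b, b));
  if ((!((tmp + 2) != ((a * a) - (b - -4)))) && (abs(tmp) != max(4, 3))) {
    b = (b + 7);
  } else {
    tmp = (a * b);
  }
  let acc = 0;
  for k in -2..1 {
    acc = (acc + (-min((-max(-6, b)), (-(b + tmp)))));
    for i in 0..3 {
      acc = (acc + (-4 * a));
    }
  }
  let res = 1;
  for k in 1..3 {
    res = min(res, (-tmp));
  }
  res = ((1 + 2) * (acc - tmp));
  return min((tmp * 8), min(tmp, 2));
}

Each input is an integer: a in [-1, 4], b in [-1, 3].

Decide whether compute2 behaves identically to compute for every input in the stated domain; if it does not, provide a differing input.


This is a faithful refactor — comparison usage differs, plus boolean connective usage differs, plus min/max/abs usage differs, but the computed results match everywhere.
As a probe, take a=-1, b=-1: compute runs tmp=-5, then ((((a * a) - (b - -4)) == (tmp + 2)) && (abs(tmp) != max(4, 3))) is false, then tmp=1, then acc=0, then (k=-2), then acc=0, then (i=0), then acc=4, then (i=1), then acc=8, then (i=2), then acc=12, then (k=-1), then acc=12, then (i=0), then acc=16, then (i=1), then acc=20, then (i=2), then acc=24, then (k=0), then acc=24, then (i=0), then acc=28, then (i=1), then acc=32, then (i=2), then acc=36, then res=1, then (k=1), then res=-1, then (k=2), then res=-1, then res=105, then returns 1; compute2 runs tmp=-5, then ((!((tmp + 2) != ((a * a) - (b - -4)))) && (abs(tmp) != max(4, 3))) is false, then tmp=1, then acc=0, then (k=-2), then acc=0, then (i=0), then acc=4, then (i=1), then acc=8, then (i=2), then acc=12, then (k=-1), then acc=12, then (i=0), then acc=16, then (i=1), then acc=20, then (i=2), then acc=24, then (k=0), then acc=24, then (i=0), then acc=28, then (i=1), then acc=32, then (i=2), then acc=36, then res=1, then (k=1), then res=-1, then (k=2), then res=-1, then res=105, then returns 1; both end at 1.
An exhaustive pass over the 30 declared inputs shows identical outputs.
verdict: equivalent


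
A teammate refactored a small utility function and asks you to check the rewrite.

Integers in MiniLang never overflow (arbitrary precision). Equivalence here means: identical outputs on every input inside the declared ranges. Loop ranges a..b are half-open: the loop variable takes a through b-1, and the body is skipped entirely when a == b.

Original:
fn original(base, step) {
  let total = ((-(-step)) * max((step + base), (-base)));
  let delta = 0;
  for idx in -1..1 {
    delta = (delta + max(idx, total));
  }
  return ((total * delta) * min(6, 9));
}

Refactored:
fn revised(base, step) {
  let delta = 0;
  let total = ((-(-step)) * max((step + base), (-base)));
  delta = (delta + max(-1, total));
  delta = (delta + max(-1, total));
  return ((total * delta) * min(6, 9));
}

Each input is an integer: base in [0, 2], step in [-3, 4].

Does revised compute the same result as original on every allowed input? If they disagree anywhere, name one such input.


At base=2, step=-1: original gives 6, revised gives 12.
verdict: not equivalent; witness: base=2, step=-1


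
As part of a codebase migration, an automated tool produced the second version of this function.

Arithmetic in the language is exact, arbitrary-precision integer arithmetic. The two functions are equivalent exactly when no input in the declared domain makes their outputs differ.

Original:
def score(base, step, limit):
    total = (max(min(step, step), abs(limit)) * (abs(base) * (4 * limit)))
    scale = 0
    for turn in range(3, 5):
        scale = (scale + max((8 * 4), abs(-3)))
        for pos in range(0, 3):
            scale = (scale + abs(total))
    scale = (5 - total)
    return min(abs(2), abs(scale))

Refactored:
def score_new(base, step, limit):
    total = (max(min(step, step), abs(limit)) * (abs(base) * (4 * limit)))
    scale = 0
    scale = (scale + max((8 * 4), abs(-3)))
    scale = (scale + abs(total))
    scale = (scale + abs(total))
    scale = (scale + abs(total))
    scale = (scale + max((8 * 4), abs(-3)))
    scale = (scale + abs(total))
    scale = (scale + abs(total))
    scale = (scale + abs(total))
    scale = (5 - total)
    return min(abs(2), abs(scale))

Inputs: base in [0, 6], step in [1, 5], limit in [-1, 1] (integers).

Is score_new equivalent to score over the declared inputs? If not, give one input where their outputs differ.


Reading the diff, among the changes: loop structure differs, plus arithmetic usage differs, plus constant usage differs, plus statement counts differ, plus local variable names differ, plus min/max/abs usage differs.
Spot check at base=1, step=3, limit=1 — score: total becomes 12; next scale becomes 0; next at turn=3:; next scale becomes 32; next at pos=0:; next scale becomes 44; next at pos=1:; next scale becomes 56; next at pos=2:; next scale becomes 68; next at turn=4:; next scale becomes 100; next at pos=0:; next scale becomes 112; next at pos=1:; next scale becomes 124; next at pos=2:; next scale becomes 136; next scale becomes -7; next final value 2. score_new: total becomes 12; next scale becomes 0; next scale becomes 32; next scale becomes 44; next scale becomes 56; next scale becomes 68; next scale becomes 100; next scale becomes 112; next scale becomes 124; next scale becomes 136; next scale becomes -7; next final value 2. Both give 2.
An exhaustive pass over the 105 declared inputs shows identical outputs.
verdict: equivalent


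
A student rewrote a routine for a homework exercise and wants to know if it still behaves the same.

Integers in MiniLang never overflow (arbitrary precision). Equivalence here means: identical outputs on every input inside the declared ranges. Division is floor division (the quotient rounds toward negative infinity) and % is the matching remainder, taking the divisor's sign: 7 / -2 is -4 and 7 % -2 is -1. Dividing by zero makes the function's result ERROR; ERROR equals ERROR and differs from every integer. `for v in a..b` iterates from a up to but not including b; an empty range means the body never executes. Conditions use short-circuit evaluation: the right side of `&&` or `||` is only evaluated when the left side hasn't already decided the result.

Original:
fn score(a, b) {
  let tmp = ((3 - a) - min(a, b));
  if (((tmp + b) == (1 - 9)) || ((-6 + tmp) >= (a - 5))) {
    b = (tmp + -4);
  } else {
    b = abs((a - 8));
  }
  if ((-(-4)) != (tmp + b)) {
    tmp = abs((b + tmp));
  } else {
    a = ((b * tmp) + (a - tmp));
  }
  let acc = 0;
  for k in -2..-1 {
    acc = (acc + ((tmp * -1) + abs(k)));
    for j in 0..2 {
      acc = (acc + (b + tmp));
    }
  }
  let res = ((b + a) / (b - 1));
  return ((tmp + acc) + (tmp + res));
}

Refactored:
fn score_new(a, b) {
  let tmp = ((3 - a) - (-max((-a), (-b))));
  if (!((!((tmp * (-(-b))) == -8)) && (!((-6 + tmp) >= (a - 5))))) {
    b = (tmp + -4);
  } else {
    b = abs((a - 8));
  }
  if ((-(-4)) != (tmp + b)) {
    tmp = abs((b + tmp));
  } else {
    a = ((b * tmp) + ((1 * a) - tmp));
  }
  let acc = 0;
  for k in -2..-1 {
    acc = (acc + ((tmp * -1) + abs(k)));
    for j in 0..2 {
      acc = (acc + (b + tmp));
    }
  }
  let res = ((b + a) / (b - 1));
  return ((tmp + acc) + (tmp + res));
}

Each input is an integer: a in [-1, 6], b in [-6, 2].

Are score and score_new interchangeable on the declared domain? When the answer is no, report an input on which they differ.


These are not equivalent — on a=5, b=-4 the outputs split (27 vs -3).
score: tmp=2, then (((tmp + b) == (1 - 9)) || ((-6 + tmp) >= (a - 5))) is false, then b=3, then ((-(-4)) != (tmp + b)) is true, then tmp=5, then acc=0, then (k=-2), then acc=-3, then (j=0), then acc=5, then (j=1), then acc=13, then res=4, then returns 27
score_new: tmp=2, then (!((!((tmp * (-(-b))) == -8)) && (!((-6 + tmp) >= (a - 5))))) is true, then b=-2, then ((-(-4)) != (tmp + b)) is true, then tmp=0, then acc=0, then (k=-2), then acc=2, then (j=0), then acc=0, then (j=1), then acc=-2, then res=-1, then returns -3
verdict: not equivalent; witness: a=5, b=-4


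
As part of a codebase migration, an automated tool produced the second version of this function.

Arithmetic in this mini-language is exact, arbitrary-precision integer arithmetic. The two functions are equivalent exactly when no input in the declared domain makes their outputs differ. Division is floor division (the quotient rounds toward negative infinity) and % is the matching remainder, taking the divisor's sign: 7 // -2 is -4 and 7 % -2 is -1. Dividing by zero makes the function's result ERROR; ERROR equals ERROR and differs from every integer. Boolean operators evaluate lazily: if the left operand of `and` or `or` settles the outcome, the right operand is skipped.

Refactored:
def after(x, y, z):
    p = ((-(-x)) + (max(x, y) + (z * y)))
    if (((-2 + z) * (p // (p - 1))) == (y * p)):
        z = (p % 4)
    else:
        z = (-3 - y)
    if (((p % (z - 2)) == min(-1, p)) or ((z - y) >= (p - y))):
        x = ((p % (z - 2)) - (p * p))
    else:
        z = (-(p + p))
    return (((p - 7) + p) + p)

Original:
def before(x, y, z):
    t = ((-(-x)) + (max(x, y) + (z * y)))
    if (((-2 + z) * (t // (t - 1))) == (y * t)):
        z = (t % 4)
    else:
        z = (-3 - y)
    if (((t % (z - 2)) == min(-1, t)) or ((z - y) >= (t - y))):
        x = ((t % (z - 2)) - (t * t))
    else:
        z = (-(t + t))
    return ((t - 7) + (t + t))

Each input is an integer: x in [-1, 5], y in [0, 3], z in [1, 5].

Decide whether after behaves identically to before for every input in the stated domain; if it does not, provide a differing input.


Equivalent — the differences include local variable names differ, yet no declared input distinguishes the two.
As a probe, take x=4, y=2, z=2: before runs t becomes 12; next (((-2 + z) * (t // (t - 1))) == (y * t)) evaluates to false; next z becomes -5; next (((t % (z - 2)) == min(-1, t)) or ((z - y) >= (t - y))) evaluates to false; next z becomes -24; next final value 29; after runs p becomes 12; next (((-2 + z) * (p // (p - 1))) == (y * p)) evaluates to false; next z becomes -5; next (((p % (z - 2)) == min(-1, p)) or ((z - y) >= (p - y))) evaluates to false; next z becomes -24; next final value 29; both end at 29.
Every one of the 140 inputs gives matching results.
verdict: equivalent


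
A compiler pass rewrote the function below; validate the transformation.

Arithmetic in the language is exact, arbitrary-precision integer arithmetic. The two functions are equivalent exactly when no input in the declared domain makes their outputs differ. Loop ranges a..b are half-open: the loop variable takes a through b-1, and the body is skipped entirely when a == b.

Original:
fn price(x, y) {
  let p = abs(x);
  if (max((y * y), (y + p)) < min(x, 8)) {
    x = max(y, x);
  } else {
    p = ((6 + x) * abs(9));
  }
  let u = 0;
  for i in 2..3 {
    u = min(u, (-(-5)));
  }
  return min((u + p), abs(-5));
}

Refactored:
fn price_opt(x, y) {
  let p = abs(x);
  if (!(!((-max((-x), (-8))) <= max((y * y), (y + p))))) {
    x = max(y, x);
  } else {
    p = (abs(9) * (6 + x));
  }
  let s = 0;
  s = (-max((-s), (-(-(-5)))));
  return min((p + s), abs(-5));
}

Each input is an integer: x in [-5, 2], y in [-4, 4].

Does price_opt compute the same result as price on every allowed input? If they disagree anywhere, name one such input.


Consider the input x=-4, y=-4.
price: p := 4 | (max((y * y), (y + p)) < min(x, 8)): false | p := 18 | u := 0 | iter i=2: | u := 0 | result 5
price_opt: p := 4 | (!(!((-max((-x), (-8))) <= max((y * y), (y + p))))): true | x := -4 | s := 0 | s := 0 | result 4
5 vs 4 — the two versions disagree here.
verdict: not equivalent; witness: x=-4, y=-4


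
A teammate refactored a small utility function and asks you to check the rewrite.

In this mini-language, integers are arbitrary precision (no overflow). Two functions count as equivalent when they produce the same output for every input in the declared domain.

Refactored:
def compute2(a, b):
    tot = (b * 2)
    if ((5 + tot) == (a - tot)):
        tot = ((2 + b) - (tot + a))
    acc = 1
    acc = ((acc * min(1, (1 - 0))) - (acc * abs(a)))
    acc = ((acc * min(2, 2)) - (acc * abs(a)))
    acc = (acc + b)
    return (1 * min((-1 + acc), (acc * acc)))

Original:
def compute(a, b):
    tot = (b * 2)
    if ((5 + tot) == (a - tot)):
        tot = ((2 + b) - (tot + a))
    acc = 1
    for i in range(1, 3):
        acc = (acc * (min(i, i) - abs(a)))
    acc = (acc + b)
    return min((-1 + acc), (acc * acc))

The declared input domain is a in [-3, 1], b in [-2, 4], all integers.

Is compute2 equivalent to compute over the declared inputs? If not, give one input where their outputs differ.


The two versions differ — the changes include constant usage differs; also arithmetic usage differs; also local variable names differ; also min/max/abs usage differs; also loop structure differs.
As a probe, take a=1, b=-2: compute runs tot = -4; ((5 + tot) == (a - tot)) -> false; acc = 1; [i=1]; acc = 0; [i=2]; acc = 0; acc = -2; return -3; compute2 runs tot = -4; ((5 + tot) == (a - tot)) -> false; acc = 1; acc = 0; acc = 0; acc = -2; return -3; both end at -3.
Sweeping the whole domain (35 inputs) finds no disagreement.
verdict: equivalent


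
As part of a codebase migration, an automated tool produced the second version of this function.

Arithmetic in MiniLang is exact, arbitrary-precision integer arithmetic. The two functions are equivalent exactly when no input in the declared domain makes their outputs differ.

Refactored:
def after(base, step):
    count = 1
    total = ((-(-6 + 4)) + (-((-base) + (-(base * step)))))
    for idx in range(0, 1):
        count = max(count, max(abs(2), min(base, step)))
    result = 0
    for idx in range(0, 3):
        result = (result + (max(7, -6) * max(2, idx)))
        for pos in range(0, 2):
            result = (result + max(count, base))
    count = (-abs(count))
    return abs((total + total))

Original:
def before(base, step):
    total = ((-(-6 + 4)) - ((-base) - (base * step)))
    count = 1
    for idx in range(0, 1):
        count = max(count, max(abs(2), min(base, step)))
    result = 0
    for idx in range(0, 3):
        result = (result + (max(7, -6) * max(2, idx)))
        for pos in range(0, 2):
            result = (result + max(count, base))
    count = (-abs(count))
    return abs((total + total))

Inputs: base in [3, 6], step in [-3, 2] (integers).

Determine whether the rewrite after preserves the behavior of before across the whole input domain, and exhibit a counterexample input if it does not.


The two are interchangeable: arithmetic usage differs, and every declared input agrees.
Spot check at base=4, step=-2 — before: total=-2, then count=1, then (idx=0), then count=2, then result=0, then (idx=0), then result=14, then (pos=0), then result=18, then (pos=1), then result=22, then (idx=1), then result=36, then (pos=0), then result=40, then (pos=1), then result=44, then (idx=2), then result=58, then (pos=0), then result=62, then (pos=1), then result=66, then count=-2, then returns 4. after: count=1, then total=-2, then (idx=0), then count=2, then result=0, then (idx=0), then result=14, then (pos=0), then result=18, then (pos=1), then result=22, then (idx=1), then result=36, then (pos=0), then result=40, then (pos=1), then result=44, then (idx=2), then result=58, then (pos=0), then result=62, then (pos=1), then result=66, then count=-2, then returns 4. Both give 4.
Across all 24 domain points the two functions coincide.
verdict: equivalent


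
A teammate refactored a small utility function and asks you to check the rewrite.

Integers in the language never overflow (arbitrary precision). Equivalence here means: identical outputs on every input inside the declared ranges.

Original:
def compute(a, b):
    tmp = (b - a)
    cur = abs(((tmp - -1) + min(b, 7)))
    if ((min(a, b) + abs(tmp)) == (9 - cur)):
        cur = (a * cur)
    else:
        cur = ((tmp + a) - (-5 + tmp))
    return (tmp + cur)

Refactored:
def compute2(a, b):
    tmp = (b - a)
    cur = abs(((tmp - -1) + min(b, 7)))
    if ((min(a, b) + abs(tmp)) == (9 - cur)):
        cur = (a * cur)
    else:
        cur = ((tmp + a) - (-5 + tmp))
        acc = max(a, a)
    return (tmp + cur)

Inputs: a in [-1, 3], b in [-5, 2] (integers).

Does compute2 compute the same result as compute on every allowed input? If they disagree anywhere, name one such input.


Equivalent — the differences include statement counts differ; and local variable names differ; and min/max/abs usage differs, yet no declared input distinguishes the two.
Tracing a=1, b=-4: compute: tmp becomes -5; next cur becomes 8; next ((min(a, b) + abs(tmp)) == (9 - cur)) evaluates to true; next cur becomes 8; next final value 3 | compute2: tmp becomes -5; next cur becomes 8; next ((min(a, b) + abs(tmp)) == (9 - cur)) evaluates to true; next cur becomes 8; next final value 3 — matching result 3.
Across all 40 domain points the two functions coincide.
verdict: equivalent


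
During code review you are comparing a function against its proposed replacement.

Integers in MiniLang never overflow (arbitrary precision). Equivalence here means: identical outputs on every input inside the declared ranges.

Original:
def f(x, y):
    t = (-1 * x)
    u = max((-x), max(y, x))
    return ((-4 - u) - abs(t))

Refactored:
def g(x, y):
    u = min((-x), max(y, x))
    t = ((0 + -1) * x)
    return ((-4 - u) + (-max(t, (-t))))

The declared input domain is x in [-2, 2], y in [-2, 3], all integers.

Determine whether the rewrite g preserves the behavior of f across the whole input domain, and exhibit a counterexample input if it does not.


Evaluate both at x=-2, y=-2.
f: t := 2 | u := 2 | result -8
g: u := -2 | t := 2 | result -4
-8 != -4, so the rewrite changes behavior.
verdict: not equivalent; witness: x=-2, y=-2


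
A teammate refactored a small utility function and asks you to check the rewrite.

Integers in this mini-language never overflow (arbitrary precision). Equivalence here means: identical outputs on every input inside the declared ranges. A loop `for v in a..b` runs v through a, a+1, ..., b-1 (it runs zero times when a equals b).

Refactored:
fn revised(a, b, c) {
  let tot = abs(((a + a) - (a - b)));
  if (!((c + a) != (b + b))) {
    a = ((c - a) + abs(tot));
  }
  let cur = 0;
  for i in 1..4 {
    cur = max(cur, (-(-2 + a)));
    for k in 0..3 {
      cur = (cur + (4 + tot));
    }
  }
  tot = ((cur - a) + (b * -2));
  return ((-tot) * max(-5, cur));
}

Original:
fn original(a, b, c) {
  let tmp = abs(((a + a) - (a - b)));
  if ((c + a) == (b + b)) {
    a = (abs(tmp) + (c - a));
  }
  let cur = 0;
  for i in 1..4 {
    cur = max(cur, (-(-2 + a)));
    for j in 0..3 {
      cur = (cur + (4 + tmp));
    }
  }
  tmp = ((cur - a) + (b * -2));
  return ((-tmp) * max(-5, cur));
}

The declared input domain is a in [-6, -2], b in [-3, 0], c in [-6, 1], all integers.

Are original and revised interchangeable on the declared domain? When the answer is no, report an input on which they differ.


Equivalent — the differences include local variable names differ, and boolean connective usage differs, and comparison usage differs, yet no declared input distinguishes the two.
Spot check at a=-2, b=0, c=1 — original: tmp becomes 2; next ((c + a) == (b + b)) evaluates to false; next cur becomes 0; next at i=1:; next cur becomes 4; next at j=0:; next cur becomes 10; next at j=1:; next cur becomes 16; next at j=2:; next cur becomes 22; next at i=2:; next cur becomes 22; next at j=0:; next cur becomes 28; next at j=1:; next cur becomes 34; next at j=2:; next cur becomes 40; next at i=3:; next cur becomes 40; next at j=0:; next cur becomes 46; next at j=1:; next cur becomes 52; next at j=2:; next cur becomes 58; next tmp becomes 60; next final value -3480. revised: tot becomes 2; next (!((c + a) != (b + b))) evaluates to false; next cur becomes 0; next at i=1:; next cur becomes 4; next at k=0:; next cur becomes 10; next at k=1:; next cur becomes 16; next at k=2:; next cur becomes 22; next at i=2:; next cur becomes 22; next at k=0:; next cur becomes 28; next at k=1:; next cur becomes 34; next at k=2:; next cur becomes 40; next at i=3:; next cur becomes 40; next at k=0:; next cur becomes 46; next at k=1:; next cur becomes 52; next at k=2:; next cur becomes 58; next tot becomes 60; next final value -3480. Both give -3480.
Sweeping the whole domain (160 inputs) finds no disagreement.
verdict: equivalent


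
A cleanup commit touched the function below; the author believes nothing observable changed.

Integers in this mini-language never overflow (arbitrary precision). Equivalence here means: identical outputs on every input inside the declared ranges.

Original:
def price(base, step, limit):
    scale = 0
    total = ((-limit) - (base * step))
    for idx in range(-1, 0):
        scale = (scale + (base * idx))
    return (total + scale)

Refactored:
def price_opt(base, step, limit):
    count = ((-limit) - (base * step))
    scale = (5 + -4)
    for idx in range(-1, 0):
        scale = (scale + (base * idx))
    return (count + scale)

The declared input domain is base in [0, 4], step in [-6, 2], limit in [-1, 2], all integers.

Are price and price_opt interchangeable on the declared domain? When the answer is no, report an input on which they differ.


At base=0, step=-6, limit=-1: price gives 1, price_opt gives 2.
verdict: not equivalent; witness: base=0, step=-6, limit=-1


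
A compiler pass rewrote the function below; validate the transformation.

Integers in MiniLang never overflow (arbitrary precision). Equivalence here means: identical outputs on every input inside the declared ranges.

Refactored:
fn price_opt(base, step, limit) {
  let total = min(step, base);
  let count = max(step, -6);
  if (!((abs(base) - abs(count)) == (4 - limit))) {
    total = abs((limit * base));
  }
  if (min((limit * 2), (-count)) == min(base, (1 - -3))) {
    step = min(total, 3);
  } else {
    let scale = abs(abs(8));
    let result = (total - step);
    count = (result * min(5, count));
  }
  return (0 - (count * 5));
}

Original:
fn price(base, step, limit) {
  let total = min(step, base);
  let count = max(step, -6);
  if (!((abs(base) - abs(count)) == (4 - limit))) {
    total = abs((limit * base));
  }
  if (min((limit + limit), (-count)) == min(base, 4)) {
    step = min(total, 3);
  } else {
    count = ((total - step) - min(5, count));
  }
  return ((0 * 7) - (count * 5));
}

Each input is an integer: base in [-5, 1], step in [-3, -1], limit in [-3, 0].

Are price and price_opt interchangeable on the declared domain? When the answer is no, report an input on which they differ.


Input base=-5, step=-3, limit=-3: -105 from price versus 270 from price_opt.
verdict: not equivalent; witness: base=-5, step=-3, limit=-3


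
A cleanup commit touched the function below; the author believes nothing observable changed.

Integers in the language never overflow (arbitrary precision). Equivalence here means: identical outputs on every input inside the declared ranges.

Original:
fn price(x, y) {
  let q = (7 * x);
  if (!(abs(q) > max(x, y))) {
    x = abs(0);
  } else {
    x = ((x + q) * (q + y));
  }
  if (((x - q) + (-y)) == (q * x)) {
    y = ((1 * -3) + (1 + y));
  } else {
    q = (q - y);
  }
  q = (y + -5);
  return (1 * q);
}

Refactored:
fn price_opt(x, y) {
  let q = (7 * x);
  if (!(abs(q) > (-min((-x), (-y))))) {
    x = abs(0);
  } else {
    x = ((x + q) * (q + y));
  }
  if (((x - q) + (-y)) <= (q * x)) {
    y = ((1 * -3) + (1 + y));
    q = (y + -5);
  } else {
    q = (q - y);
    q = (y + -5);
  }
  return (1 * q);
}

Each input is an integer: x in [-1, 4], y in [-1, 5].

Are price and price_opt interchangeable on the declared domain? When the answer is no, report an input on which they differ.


The rewrite breaks on x=0, y=1, where the results are -4 and -6.
price: q becomes 0; next (!(abs(q) > max(x, y))) evaluates to true; next x becomes 0; next (((x - q) + (-y)) == (q * x)) evaluates to false; next q becomes -1; next q becomes -4; next final value -4
price_opt: q becomes 0; next (!(abs(q) > (-min((-x), (-y))))) evaluates to true; next x becomes 0; next (((x - q) + (-y)) <= (q * x)) evaluates to true; next y becomes -1; next q becomes -6; next final value -6
verdict: not equivalent; witness: x=0, y=1


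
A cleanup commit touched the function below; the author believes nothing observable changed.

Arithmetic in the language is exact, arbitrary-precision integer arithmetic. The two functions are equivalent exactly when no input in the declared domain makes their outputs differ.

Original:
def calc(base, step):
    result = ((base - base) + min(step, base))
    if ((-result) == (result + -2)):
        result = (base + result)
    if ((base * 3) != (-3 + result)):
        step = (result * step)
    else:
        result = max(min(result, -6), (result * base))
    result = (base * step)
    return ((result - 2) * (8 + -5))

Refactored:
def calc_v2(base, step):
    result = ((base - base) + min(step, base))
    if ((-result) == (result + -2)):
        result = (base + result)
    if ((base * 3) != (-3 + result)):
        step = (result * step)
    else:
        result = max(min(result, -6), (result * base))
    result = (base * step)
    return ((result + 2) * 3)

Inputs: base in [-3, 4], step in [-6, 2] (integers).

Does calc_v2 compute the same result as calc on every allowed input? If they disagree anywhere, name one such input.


Not equivalent: base=-3, step=-6 separates them (48 vs 60).
calc: result = -6; ((-result) == (result + -2)) -> false; ((base * 3) != (-3 + result)) -> false; result = 18; result = 18; return 48
calc_v2: result = -6; ((-result) == (result + -2)) -> false; ((base * 3) != (-3 + result)) -> false; result = 18; result = 18; return 60
verdict: not equivalent; witness: base=-3, step=-6


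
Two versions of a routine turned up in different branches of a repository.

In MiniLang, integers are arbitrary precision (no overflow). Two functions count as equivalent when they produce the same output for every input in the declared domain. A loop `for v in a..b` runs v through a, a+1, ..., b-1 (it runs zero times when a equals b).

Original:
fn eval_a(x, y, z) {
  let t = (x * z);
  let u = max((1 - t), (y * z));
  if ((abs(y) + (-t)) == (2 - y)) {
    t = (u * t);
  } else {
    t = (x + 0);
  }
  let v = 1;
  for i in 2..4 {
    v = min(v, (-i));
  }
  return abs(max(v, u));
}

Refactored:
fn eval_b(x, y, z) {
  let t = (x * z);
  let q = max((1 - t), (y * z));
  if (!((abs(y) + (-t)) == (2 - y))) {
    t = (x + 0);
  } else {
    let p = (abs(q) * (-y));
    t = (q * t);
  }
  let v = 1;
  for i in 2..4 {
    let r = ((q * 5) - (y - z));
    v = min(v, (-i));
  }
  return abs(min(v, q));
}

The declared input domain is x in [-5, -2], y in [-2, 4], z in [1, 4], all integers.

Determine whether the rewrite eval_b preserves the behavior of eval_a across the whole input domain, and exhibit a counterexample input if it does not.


Not equivalent: x=-5, y=-2, z=1 separates them (6 vs 3).
eval_a: t = -5; u = 6; ((abs(y) + (-t)) == (2 - y)) -> false; t = -5; v = 1; [i=2]; v = -2; [i=3]; v = -3; return 6
eval_b: t = -5; q = 6; (!((abs(y) + (-t)) == (2 - y))) -> true; t = -5; v = 1; [i=2]; r = 33; v = -2; [i=3]; r = 33; v = -3; return 3
verdict: not equivalent; witness: x=-5, y=-2, z=1


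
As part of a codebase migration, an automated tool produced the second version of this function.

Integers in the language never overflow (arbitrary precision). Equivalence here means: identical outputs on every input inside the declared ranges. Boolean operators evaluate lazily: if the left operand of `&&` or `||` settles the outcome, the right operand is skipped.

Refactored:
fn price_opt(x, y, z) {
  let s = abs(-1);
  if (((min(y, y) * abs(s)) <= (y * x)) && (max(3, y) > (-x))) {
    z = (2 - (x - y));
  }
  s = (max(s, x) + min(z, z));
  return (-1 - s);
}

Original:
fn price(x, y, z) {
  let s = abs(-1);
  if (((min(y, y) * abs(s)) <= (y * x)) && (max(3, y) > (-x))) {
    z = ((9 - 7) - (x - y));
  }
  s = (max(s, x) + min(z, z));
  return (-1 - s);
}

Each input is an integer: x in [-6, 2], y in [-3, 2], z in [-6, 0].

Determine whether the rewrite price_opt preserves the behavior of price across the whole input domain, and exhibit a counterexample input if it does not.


Behavior is preserved: although constant usage differs, plus arithmetic usage differs, the outputs never diverge.
Spot check at x=1, y=0, z=-6 — price: s becomes 1; next (((min(y, y) * abs(s)) <= (y * x)) && (max(3, y) > (-x))) evaluates to true; next z becomes 1; next s becomes 2; next final value -3. price_opt: s becomes 1; next (((min(y, y) * abs(s)) <= (y * x)) && (max(3, y) > (-x))) evaluates to true; next z becomes 1; next s becomes 2; next final value -3. Both give -3.
Across all 378 domain points the two functions coincide.
verdict: equivalent
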